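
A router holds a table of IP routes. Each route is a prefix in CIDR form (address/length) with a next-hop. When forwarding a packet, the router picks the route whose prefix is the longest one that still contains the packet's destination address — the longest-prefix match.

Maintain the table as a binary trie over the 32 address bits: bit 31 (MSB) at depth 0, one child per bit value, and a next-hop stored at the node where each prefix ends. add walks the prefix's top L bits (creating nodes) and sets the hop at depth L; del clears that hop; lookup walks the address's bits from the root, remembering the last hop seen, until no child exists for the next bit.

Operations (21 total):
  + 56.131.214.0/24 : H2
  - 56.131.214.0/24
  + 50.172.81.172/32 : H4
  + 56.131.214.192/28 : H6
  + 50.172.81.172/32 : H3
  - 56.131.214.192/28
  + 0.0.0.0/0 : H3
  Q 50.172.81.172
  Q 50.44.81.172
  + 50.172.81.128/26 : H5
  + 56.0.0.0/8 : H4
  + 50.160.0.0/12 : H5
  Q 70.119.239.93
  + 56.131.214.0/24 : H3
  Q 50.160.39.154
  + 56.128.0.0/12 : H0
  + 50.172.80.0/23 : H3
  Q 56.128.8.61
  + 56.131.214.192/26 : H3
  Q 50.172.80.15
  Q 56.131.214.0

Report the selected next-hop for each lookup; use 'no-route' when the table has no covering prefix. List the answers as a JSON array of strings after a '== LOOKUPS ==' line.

Trace:
  + 56.131.214.0/24 (H2) depth=24
  - 56.131.214.0/24 clear@24
  + 50.172.81.172/32 (H4) depth=32
  + 56.131.214.192/28 (H6) depth=28
  + 50.172.81.172/32 (H3) depth=32
  - 56.131.214.192/28 clear@28
  + 0.0.0.0/0 (H3) depth=0
  lookup 50.172.81.172: bits 00110010101011000101000110101100 walk d0:H3→d1:-→d2:-→d3:-→d4:-→d5:-→d6:-→d7:-→d8:-→d9:-→d10:-→d11:-→d12:-→d13:-→d14:-→d15:-→d16:-→d17:-→d18:-→d19:-→d20:-→d21:-→d22:-→d23:-→d24:-→d25:-→d26:-→d27:-→d28:-→d29:-→d30:-→d31:-→d32:H3 -> H3
  lookup 50.44.81.172: bits 00110010 walk d0:H3→d1:-→d2:-→d3:-→d4:-→d5:-→d6:-→d7:-→d8:- -> H3
  + 50.172.81.128/26 (H5) depth=26
  + 56.0.0.0/8 (H4) depth=8
  + 50.160.0.0/12 (H5) depth=12
  lookup 70.119.239.93: bits 0 walk d0:H3→d1:- -> H3
  + 56.131.214.0/24 (H3) depth=24
  lookup 50.160.39.154: bits 001100101010 walk d0:H3→d1:-→d2:-→d3:-→d4:-→d5:-→d6:-→d7:-→d8:-→d9:-→d10:-→d11:-→d12:H5 -> H5
  + 56.128.0.0/12 (H0) depth=12
  + 50.172.80.0/23 (H3) depth=23
  lookup 56.128.8.61: bits 00111000100000 walk d0:H3→d1:-→d2:-→d3:-→d4:-→d5:-→d6:-→d7:-→d8:H4→d9:-→d10:-→d11:-→d12:H0→d13:-→d14:- -> H0
  + 56.131.214.192/26 (H3) depth=26
  lookup 50.172.80.15: bits 00110010101011000101000 walk d0:H3→d1:-→d2:-→d3:-→d4:-→d5:-→d6:-→d7:-→d8:-→d9:-→d10:-→d11:-→d12:H5→d13:-→d14:-→d15:-→d16:-→d17:-→d18:-→d19:-→d20:-→d21:-→d22:-→d23:H3 -> H3
  lookup 56.131.214.0: bits 001110001000001111010110 walk d0:H3→d1:-→d2:-→d3:-→d4:-→d5:-→d6:-→d7:-→d8:H4→d9:-→d10:-→d11:-→d12:H0→d13:-→d14:-→d15:-→d16:-→d17:-→d18:-→d19:-→d20:-→d21:-→d22:-→d23:-→d24:H3 -> H3

== LOOKUPS ==
["H3","H3","H3","H5","H0","H3","H3"]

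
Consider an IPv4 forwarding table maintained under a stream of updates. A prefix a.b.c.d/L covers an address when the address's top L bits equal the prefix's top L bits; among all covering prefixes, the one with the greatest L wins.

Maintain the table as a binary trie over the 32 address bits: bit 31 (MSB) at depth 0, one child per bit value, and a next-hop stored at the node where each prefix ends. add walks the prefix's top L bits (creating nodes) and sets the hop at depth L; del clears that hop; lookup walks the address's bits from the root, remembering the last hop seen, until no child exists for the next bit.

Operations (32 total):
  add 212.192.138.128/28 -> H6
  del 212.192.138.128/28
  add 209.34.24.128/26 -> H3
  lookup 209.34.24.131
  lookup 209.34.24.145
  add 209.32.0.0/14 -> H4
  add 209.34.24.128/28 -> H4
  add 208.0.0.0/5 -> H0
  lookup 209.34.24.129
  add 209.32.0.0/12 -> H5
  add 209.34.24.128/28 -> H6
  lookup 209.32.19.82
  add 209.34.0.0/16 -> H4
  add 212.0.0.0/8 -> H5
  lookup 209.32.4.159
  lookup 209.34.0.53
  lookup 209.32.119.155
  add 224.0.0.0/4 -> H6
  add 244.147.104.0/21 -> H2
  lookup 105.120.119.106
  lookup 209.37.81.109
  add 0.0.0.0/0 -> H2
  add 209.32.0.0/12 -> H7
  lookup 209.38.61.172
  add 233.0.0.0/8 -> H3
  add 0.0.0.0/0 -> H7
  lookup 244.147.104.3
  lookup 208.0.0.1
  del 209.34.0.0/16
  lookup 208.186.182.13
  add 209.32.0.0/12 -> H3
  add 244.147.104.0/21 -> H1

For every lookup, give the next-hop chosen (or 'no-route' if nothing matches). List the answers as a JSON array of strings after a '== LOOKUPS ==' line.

Process each operation:
  add 212.192.138.128/28 -> H6 at depth 28
  del 212.192.138.128/28 (clear depth 28)
  add 209.34.24.128/26 -> H3 at depth 26
  lookup 209.34.24.131: bits 11010001001000100001100010 walk d0:-→d1:-→d2:-→d3:-→d4:-→d5:-→d6:-→d7:-→d8:-→d9:-→d10:-→d11:-→d12:-→d13:-→d14:-→d15:-→d16:-→d17:-→d18:-→d19:-→d20:-→d21:-→d22:-→d23:-→d24:-→d25:-→d26:H3 -> H3
  lookup 209.34.24.145: bits 11010001001000100001100010 walk d0:-→d1:-→d2:-→d3:-→d4:-→d5:-→d6:-→d7:-→d8:-→d9:-→d10:-→d11:-→d12:-→d13:-→d14:-→d15:-→d16:-→d17:-→d18:-→d19:-→d20:-→d21:-→d22:-→d23:-→d24:-→d25:-→d26:H3 -> H3
  add 209.32.0.0/14 -> H4 at depth 14
  add 209.34.24.128/28 -> H4 at depth 28
  add 208.0.0.0/5 -> H0 at depth 5
  lookup 209.34.24.129: bits 1101000100100010000110001000 walk d0:-→d1:-→d2:-→d3:-→d4:-→d5:H0→d6:-→d7:-→d8:-→d9:-→d10:-→d11:-→d12:-→d13:-→d14:H4→d15:-→d16:-→d17:-→d18:-→d19:-→d20:-→d21:-→d22:-→d23:-→d24:-→d25:-→d26:H3→d27:-→d28:H4 -> H4
  add 209.32.0.0/12 -> H5 at depth 12
  add 209.34.24.128/28 -> H6 at depth 28
  lookup 209.32.19.82: bits 11010001001000 walk d0:-→d1:-→d2:-→d3:-→d4:-→d5:H0→d6:-→d7:-→d8:-→d9:-→d10:-→d11:-→d12:H5→d13:-→d14:H4 -> H4
  add 209.34.0.0/16 -> H4 at depth 16
  add 212.0.0.0/8 -> H5 at depth 8
  lookup 209.32.4.159: bits 11010001001000 walk d0:-→d1:-→d2:-→d3:-→d4:-→d5:H0→d6:-→d7:-→d8:-→d9:-→d10:-→d11:-→d12:H5→d13:-→d14:H4 -> H4
  lookup 209.34.0.53: bits 1101000100100010000 walk d0:-→d1:-→d2:-→d3:-→d4:-→d5:H0→d6:-→d7:-→d8:-→d9:-→d10:-→d11:-→d12:H5→d13:-→d14:H4→d15:-→d16:H4→d17:-→d18:-→d19:- -> H4
  lookup 209.32.119.155: bits 11010001001000 walk d0:-→d1:-→d2:-→d3:-→d4:-→d5:H0→d6:-→d7:-→d8:-→d9:-→d10:-→d11:-→d12:H5→d13:-→d14:H4 -> H4
  add 224.0.0.0/4 -> H6 at depth 4
  add 244.147.104.0/21 -> H2 at depth 21
  lookup 105.120.119.106: bits ε walk d0:- -> no-route
  lookup 209.37.81.109: bits 1101000100100 walk d0:-→d1:-→d2:-→d3:-→d4:-→d5:H0→d6:-→d7:-→d8:-→d9:-→d10:-→d11:-→d12:H5→d13:- -> H5
  add 0.0.0.0/0 -> H2 at depth 0
  add 209.32.0.0/12 -> H7 at depth 12
  lookup 209.38.61.172: bits 1101000100100 walk d0:H2→d1:-→d2:-→d3:-→d4:-→d5:H0→d6:-→d7:-→d8:-→d9:-→d10:-→d11:-→d12:H7→d13:- -> H7
  add 233.0.0.0/8 -> H3 at depth 8
  add 0.0.0.0/0 -> H7 at depth 0
  lookup 244.147.104.3: bits 111101001001001101101 walk d0:H7→d1:-→d2:-→d3:-→d4:-→d5:-→d6:-→d7:-→d8:-→d9:-→d10:-→d11:-→d12:-→d13:-→d14:-→d15:-→d16:-→d17:-→d18:-→d19:-→d20:-→d21:H2 -> H2
  lookup 208.0.0.1: bits 1101000 walk d0:H7→d1:-→d2:-→d3:-→d4:-→d5:H0→d6:-→d7:- -> H0
  del 209.34.0.0/16 (clear depth 16)
  lookup 208.186.182.13: bits 1101000 walk d0:H7→d1:-→d2:-→d3:-→d4:-→d5:H0→d6:-→d7:- -> H0
  add 209.32.0.0/12 -> H3 at depth 12
  add 244.147.104.0/21 -> H1 at depth 21

== LOOKUPS ==
["H3","H3","H4","H4","H4","H4","H4","no-route","H5","H7","H2","H0","H0"]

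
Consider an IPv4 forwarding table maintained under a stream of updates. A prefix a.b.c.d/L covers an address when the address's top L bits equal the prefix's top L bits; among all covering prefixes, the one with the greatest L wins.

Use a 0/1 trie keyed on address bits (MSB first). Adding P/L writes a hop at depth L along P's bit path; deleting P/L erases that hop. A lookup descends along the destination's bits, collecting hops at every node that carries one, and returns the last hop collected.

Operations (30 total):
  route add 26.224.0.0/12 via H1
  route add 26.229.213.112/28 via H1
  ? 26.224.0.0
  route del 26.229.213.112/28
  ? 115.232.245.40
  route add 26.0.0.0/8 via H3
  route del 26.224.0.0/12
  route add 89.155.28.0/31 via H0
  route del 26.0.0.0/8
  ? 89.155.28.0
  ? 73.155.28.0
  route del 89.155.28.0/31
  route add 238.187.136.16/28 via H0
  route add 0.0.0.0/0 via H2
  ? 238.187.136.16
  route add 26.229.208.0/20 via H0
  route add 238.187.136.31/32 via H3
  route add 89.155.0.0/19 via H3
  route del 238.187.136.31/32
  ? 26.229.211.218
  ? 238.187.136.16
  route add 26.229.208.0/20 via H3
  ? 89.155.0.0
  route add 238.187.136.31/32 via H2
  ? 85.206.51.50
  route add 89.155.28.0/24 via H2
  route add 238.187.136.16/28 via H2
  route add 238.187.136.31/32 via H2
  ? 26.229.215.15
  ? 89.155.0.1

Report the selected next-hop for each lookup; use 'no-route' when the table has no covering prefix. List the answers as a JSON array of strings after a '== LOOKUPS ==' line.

Process each operation:
  + 26.224.0.0/12 (H1) depth=12
  + 26.229.213.112/28 (H1) depth=28
  lookup 26.224.0.0: bits 0001101011100 walk d0:-→d1:-→d2:-→d3:-→d4:-→d5:-→d6:-→d7:-→d8:-→d9:-→d10:-→d11:-→d12:H1→d13:- -> H1
  del 26.229.213.112/28 (clear depth 28)
  lookup 115.232.245.40: bits 0 walk d0:-→d1:- -> no-route
  + 26.0.0.0/8 (H3) depth=8
  del 26.224.0.0/12 (clear depth 12)
  + 89.155.28.0/31 (H0) depth=31
  del 26.0.0.0/8 (clear depth 8)
  lookup 89.155.28.0: bits 0101100110011011000111000000000 walk d0:-→d1:-→d2:-→d3:-→d4:-→d5:-→d6:-→d7:-→d8:-→d9:-→d10:-→d11:-→d12:-→d13:-→d14:-→d15:-→d16:-→d17:-→d18:-→d19:-→d20:-→d21:-→d22:-→d23:-→d24:-→d25:-→d26:-→d27:-→d28:-→d29:-→d30:-→d31:H0 -> H0
  lookup 73.155.28.0: bits 010 walk d0:-→d1:-→d2:-→d3:- -> no-route
  del 89.155.28.0/31 (clear depth 31)
  + 238.187.136.16/28 (H0) depth=28
  + 0.0.0.0/0 (H2) depth=0
  lookup 238.187.136.16: bits 1110111010111011100010000001 walk d0:H2→d1:-→d2:-→d3:-→d4:-→d5:-→d6:-→d7:-→d8:-→d9:-→d10:-→d11:-→d12:-→d13:-→d14:-→d15:-→d16:-→d17:-→d18:-→d19:-→d20:-→d21:-→d22:-→d23:-→d24:-→d25:-→d26:-→d27:-→d28:H0 -> H0
  + 26.229.208.0/20 (H0) depth=20
  + 238.187.136.31/32 (H3) depth=32
  + 89.155.0.0/19 (H3) depth=19
  del 238.187.136.31/32 (clear depth 32)
  lookup 26.229.211.218: bits 000110101110010111010 walk d0:H2→d1:-→d2:-→d3:-→d4:-→d5:-→d6:-→d7:-→d8:-→d9:-→d10:-→d11:-→d12:-→d13:-→d14:-→d15:-→d16:-→d17:-→d18:-→d19:-→d20:H0→d21:- -> H0
  lookup 238.187.136.16: bits 1110111010111011100010000001 walk d0:H2→d1:-→d2:-→d3:-→d4:-→d5:-→d6:-→d7:-→d8:-→d9:-→d10:-→d11:-→d12:-→d13:-→d14:-→d15:-→d16:-→d17:-→d18:-→d19:-→d20:-→d21:-→d22:-→d23:-→d24:-→d25:-→d26:-→d27:-→d28:H0 -> H0
  + 26.229.208.0/20 (H3) depth=20
  lookup 89.155.0.0: bits 0101100110011011000 walk d0:H2→d1:-→d2:-→d3:-→d4:-→d5:-→d6:-→d7:-→d8:-→d9:-→d10:-→d11:-→d12:-→d13:-→d14:-→d15:-→d16:-→d17:-→d18:-→d19:H3 -> H3
  + 238.187.136.31/32 (H2) depth=32
  lookup 85.206.51.50: bits 0101 walk d0:H2→d1:-→d2:-→d3:-→d4:- -> H2
  + 89.155.28.0/24 (H2) depth=24
  + 238.187.136.16/28 (H2) depth=28
  + 238.187.136.31/32 (H2) depth=32
  lookup 26.229.215.15: bits 0001101011100101110101 walk d0:H2→d1:-→d2:-→d3:-→d4:-→d5:-→d6:-→d7:-→d8:-→d9:-→d10:-→d11:-→d12:-→d13:-→d14:-→d15:-→d16:-→d17:-→d18:-→d19:-→d20:H3→d21:-→d22:- -> H3
  lookup 89.155.0.1: bits 0101100110011011000 walk d0:H2→d1:-→d2:-→d3:-→d4:-→d5:-→d6:-→d7:-→d8:-→d9:-→d10:-→d11:-→d12:-→d13:-→d14:-→d15:-→d16:-→d17:-→d18:-→d19:H3 -> H3

== LOOKUPS ==
["H1","no-route","H0","no-route","H0","H0","H0","H3","H2","H3","H3"]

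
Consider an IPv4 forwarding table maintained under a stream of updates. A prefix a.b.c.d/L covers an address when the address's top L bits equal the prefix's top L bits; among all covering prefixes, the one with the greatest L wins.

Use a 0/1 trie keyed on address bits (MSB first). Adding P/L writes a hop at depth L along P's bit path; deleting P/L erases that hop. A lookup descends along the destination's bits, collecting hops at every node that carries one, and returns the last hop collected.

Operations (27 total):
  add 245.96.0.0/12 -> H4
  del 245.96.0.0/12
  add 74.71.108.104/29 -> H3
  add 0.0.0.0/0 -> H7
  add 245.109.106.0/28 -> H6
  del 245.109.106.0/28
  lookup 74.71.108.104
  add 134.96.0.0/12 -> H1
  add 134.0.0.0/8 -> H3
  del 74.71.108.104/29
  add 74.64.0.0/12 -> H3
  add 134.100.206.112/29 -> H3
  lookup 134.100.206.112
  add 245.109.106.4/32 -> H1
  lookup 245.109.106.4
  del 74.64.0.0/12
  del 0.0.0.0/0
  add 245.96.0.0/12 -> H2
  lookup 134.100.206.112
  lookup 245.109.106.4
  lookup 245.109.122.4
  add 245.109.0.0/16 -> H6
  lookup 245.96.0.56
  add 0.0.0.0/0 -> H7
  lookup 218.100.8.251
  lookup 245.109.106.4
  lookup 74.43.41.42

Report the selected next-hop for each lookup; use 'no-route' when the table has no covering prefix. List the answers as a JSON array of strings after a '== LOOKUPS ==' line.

Trace:
  add 245.96.0.0/12 -> H4 at depth 12
  - 245.96.0.0/12 clear@12
  add 74.71.108.104/29 -> H3 at depth 29
  add 0.0.0.0/0 -> H7 at depth 0
  add 245.109.106.0/28 -> H6 at depth 28
  - 245.109.106.0/28 clear@28
  ? 74.71.108.104  path d0:H7→d1:-→d2:-→d3:-→d4:-→d5:-→d6:-→d7:-→d8:-→d9:-→d10:-→d11:-→d12:-→d13:-→d14:-→d15:-→d16:-→d17:-→d18:-→d19:-→d20:-→d21:-→d22:-→d23:-→d24:-→d25:-→d26:-→d27:-→d28:-→d29:H3  best=H3
  add 134.96.0.0/12 -> H1 at depth 12
  add 134.0.0.0/8 -> H3 at depth 8
  - 74.71.108.104/29 clear@29
  add 74.64.0.0/12 -> H3 at depth 12
  add 134.100.206.112/29 -> H3 at depth 29
  ? 134.100.206.112  path d0:H7→d1:-→d2:-→d3:-→d4:-→d5:-→d6:-→d7:-→d8:H3→d9:-→d10:-→d11:-→d12:H1→d13:-→d14:-→d15:-→d16:-→d17:-→d18:-→d19:-→d20:-→d21:-→d22:-→d23:-→d24:-→d25:-→d26:-→d27:-→d28:-→d29:H3  best=H3
  add 245.109.106.4/32 -> H1 at depth 32
  ? 245.109.106.4  path d0:H7→d1:-→d2:-→d3:-→d4:-→d5:-→d6:-→d7:-→d8:-→d9:-→d10:-→d11:-→d12:-→d13:-→d14:-→d15:-→d16:-→d17:-→d18:-→d19:-→d20:-→d21:-→d22:-→d23:-→d24:-→d25:-→d26:-→d27:-→d28:-→d29:-→d30:-→d31:-→d32:H1  best=H1
  - 74.64.0.0/12 clear@12
  - 0.0.0.0/0 clear@0
  add 245.96.0.0/12 -> H2 at depth 12
  ? 134.100.206.112  path d0:-→d1:-→d2:-→d3:-→d4:-→d5:-→d6:-→d7:-→d8:H3→d9:-→d10:-→d11:-→d12:H1→d13:-→d14:-→d15:-→d16:-→d17:-→d18:-→d19:-→d20:-→d21:-→d22:-→d23:-→d24:-→d25:-→d26:-→d27:-→d28:-→d29:H3  best=H3
  ? 245.109.106.4  path d0:-→d1:-→d2:-→d3:-→d4:-→d5:-→d6:-→d7:-→d8:-→d9:-→d10:-→d11:-→d12:H2→d13:-→d14:-→d15:-→d16:-→d17:-→d18:-→d19:-→d20:-→d21:-→d22:-→d23:-→d24:-→d25:-→d26:-→d27:-→d28:-→d29:-→d30:-→d31:-→d32:H1  best=H1
  ? 245.109.122.4  path d0:-→d1:-→d2:-→d3:-→d4:-→d5:-→d6:-→d7:-→d8:-→d9:-→d10:-→d11:-→d12:H2→d13:-→d14:-→d15:-→d16:-→d17:-→d18:-→d19:-  best=H2
  add 245.109.0.0/16 -> H6 at depth 16
  ? 245.96.0.56  path d0:-→d1:-→d2:-→d3:-→d4:-→d5:-→d6:-→d7:-→d8:-→d9:-→d10:-→d11:-→d12:H2  best=H2
  add 0.0.0.0/0 -> H7 at depth 0
  ? 218.100.8.251  path d0:H7→d1:-→d2:-  best=H7
  ? 245.109.106.4  path d0:H7→d1:-→d2:-→d3:-→d4:-→d5:-→d6:-→d7:-→d8:-→d9:-→d10:-→d11:-→d12:H2→d13:-→d14:-→d15:-→d16:H6→d17:-→d18:-→d19:-→d20:-→d21:-→d22:-→d23:-→d24:-→d25:-→d26:-→d27:-→d28:-→d29:-→d30:-→d31:-→d32:H1  best=H1
  ? 74.43.41.42  path d0:H7→d1:-→d2:-→d3:-→d4:-→d5:-→d6:-→d7:-→d8:-→d9:-  best=H7

== LOOKUPS ==
["H3","H3","H1","H3","H1","H2","H2","H7","H1","H7"]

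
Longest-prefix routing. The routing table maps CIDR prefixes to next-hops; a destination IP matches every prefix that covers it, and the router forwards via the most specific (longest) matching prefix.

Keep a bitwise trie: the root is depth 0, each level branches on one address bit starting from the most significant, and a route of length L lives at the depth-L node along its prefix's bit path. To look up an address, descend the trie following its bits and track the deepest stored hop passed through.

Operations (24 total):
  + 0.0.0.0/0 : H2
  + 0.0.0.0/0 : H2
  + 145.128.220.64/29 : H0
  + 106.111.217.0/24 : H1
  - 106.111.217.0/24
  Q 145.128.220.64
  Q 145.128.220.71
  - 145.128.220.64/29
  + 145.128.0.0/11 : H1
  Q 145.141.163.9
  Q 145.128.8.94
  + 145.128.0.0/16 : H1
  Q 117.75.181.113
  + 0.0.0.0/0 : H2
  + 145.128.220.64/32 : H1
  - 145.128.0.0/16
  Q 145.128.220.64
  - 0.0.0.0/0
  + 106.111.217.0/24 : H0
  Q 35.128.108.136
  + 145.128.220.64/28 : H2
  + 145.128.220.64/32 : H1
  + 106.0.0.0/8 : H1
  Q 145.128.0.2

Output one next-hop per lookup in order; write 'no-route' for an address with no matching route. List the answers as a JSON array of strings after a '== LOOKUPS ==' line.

Trace:
  add 0.0.0.0/0 -> H2 at depth 0
  add 0.0.0.0/0 -> H2 at depth 0
  add 145.128.220.64/29 -> H0 at depth 29
  add 106.111.217.0/24 -> H1 at depth 24
  del 106.111.217.0/24 (clear depth 24)
  lookup 145.128.220.64: bits 10010001100000001101110001000 walk d0:H2→d1:-→d2:-→d3:-→d4:-→d5:-→d6:-→d7:-→d8:-→d9:-→d10:-→d11:-→d12:-→d13:-→d14:-→d15:-→d16:-→d17:-→d18:-→d19:-→d20:-→d21:-→d22:-→d23:-→d24:-→d25:-→d26:-→d27:-→d28:-→d29:H0 -> H0
  lookup 145.128.220.71: bits 10010001100000001101110001000 walk d0:H2→d1:-→d2:-→d3:-→d4:-→d5:-→d6:-→d7:-→d8:-→d9:-→d10:-→d11:-→d12:-→d13:-→d14:-→d15:-→d16:-→d17:-→d18:-→d19:-→d20:-→d21:-→d22:-→d23:-→d24:-→d25:-→d26:-→d27:-→d28:-→d29:H0 -> H0
  del 145.128.220.64/29 (clear depth 29)
  add 145.128.0.0/11 -> H1 at depth 11
  lookup 145.141.163.9: bits 100100011000 walk d0:H2→d1:-→d2:-→d3:-→d4:-→d5:-→d6:-→d7:-→d8:-→d9:-→d10:-→d11:H1→d12:- -> H1
  lookup 145.128.8.94: bits 1001000110000000 walk d0:H2→d1:-→d2:-→d3:-→d4:-→d5:-→d6:-→d7:-→d8:-→d9:-→d10:-→d11:H1→d12:-→d13:-→d14:-→d15:-→d16:- -> H1
  add 145.128.0.0/16 -> H1 at depth 16
  lookup 117.75.181.113: bits 011 walk d0:H2→d1:-→d2:-→d3:- -> H2
  add 0.0.0.0/0 -> H2 at depth 0
  add 145.128.220.64/32 -> H1 at depth 32
  del 145.128.0.0/16 (clear depth 16)
  lookup 145.128.220.64: bits 10010001100000001101110001000000 walk d0:H2→d1:-→d2:-→d3:-→d4:-→d5:-→d6:-→d7:-→d8:-→d9:-→d10:-→d11:H1→d12:-→d13:-→d14:-→d15:-→d16:-→d17:-→d18:-→d19:-→d20:-→d21:-→d22:-→d23:-→d24:-→d25:-→d26:-→d27:-→d28:-→d29:-→d30:-→d31:-→d32:H1 -> H1
  del 0.0.0.0/0 (clear depth 0)
  add 106.111.217.0/24 -> H0 at depth 24
  lookup 35.128.108.136: bits 0 walk d0:-→d1:- -> no-route
  add 145.128.220.64/28 -> H2 at depth 28
  add 145.128.220.64/32 -> H1 at depth 32
  add 106.0.0.0/8 -> H1 at depth 8
  lookup 145.128.0.2: bits 1001000110000000 walk d0:-→d1:-→d2:-→d3:-→d4:-→d5:-→d6:-→d7:-→d8:-→d9:-→d10:-→d11:H1→d12:-→d13:-→d14:-→d15:-→d16:- -> H1

== LOOKUPS ==
["H0","H0","H1","H1","H2","H1","no-route","H1"]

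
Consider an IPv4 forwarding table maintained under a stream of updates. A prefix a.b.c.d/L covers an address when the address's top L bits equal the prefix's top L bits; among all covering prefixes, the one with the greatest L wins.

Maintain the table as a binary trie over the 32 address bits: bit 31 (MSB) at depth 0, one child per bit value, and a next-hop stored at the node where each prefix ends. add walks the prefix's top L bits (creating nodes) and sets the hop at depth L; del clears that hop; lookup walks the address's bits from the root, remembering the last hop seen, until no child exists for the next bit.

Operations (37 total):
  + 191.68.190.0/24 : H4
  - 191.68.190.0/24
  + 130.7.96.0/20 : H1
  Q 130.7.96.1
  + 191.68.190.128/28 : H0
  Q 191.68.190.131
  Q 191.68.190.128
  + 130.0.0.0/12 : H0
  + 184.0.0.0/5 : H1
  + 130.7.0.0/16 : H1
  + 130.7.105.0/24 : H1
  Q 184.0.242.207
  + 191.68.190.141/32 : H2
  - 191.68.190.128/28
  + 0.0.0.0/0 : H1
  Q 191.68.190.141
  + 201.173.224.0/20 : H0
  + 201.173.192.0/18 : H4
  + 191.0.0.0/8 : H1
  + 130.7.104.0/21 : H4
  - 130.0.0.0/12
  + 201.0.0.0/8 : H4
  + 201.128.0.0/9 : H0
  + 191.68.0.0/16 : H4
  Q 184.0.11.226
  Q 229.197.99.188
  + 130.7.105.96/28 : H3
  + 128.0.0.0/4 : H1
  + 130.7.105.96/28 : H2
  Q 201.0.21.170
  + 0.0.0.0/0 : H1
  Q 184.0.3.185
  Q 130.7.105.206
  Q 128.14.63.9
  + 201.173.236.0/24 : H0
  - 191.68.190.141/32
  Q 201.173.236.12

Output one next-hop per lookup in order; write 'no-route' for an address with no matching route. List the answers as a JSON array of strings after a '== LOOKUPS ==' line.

Process each operation:
  add 191.68.190.0/24 -> H4 at depth 24
  - 191.68.190.0/24 clear@24
  add 130.7.96.0/20 -> H1 at depth 20
  lookup 130.7.96.1: bits 10000010000001110110 walk d0:-→d1:-→d2:-→d3:-→d4:-→d5:-→d6:-→d7:-→d8:-→d9:-→d10:-→d11:-→d12:-→d13:-→d14:-→d15:-→d16:-→d17:-→d18:-→d19:-→d20:H1 -> H1
  add 191.68.190.128/28 -> H0 at depth 28
  lookup 191.68.190.131: bits 1011111101000100101111101000 walk d0:-→d1:-→d2:-→d3:-→d4:-→d5:-→d6:-→d7:-→d8:-→d9:-→d10:-→d11:-→d12:-→d13:-→d14:-→d15:-→d16:-→d17:-→d18:-→d19:-→d20:-→d21:-→d22:-→d23:-→d24:-→d25:-→d26:-→d27:-→d28:H0 -> H0
  lookup 191.68.190.128: bits 1011111101000100101111101000 walk d0:-→d1:-→d2:-→d3:-→d4:-→d5:-→d6:-→d7:-→d8:-→d9:-→d10:-→d11:-→d12:-→d13:-→d14:-→d15:-→d16:-→d17:-→d18:-→d19:-→d20:-→d21:-→d22:-→d23:-→d24:-→d25:-→d26:-→d27:-→d28:H0 -> H0
  add 130.0.0.0/12 -> H0 at depth 12
  add 184.0.0.0/5 -> H1 at depth 5
  add 130.7.0.0/16 -> H1 at depth 16
  add 130.7.105.0/24 -> H1 at depth 24
  lookup 184.0.242.207: bits 10111 walk d0:-→d1:-→d2:-→d3:-→d4:-→d5:H1 -> H1
  add 191.68.190.141/32 -> H2 at depth 32
  - 191.68.190.128/28 clear@28
  add 0.0.0.0/0 -> H1 at depth 0
  lookup 191.68.190.141: bits 10111111010001001011111010001101 walk d0:H1→d1:-→d2:-→d3:-→d4:-→d5:H1→d6:-→d7:-→d8:-→d9:-→d10:-→d11:-→d12:-→d13:-→d14:-→d15:-→d16:-→d17:-→d18:-→d19:-→d20:-→d21:-→d22:-→d23:-→d24:-→d25:-→d26:-→d27:-→d28:-→d29:-→d30:-→d31:-→d32:H2 -> H2
  add 201.173.224.0/20 -> H0 at depth 20
  add 201.173.192.0/18 -> H4 at depth 18
  add 191.0.0.0/8 -> H1 at depth 8
  add 130.7.104.0/21 -> H4 at depth 21
  - 130.0.0.0/12 clear@12
  add 201.0.0.0/8 -> H4 at depth 8
  add 201.128.0.0/9 -> H0 at depth 9
  add 191.68.0.0/16 -> H4 at depth 16
  lookup 184.0.11.226: bits 10111 walk d0:H1→d1:-→d2:-→d3:-→d4:-→d5:H1 -> H1
  lookup 229.197.99.188: bits 11 walk d0:H1→d1:-→d2:- -> H1
  add 130.7.105.96/28 -> H3 at depth 28
  add 128.0.0.0/4 -> H1 at depth 4
  add 130.7.105.96/28 -> H2 at depth 28
  lookup 201.0.21.170: bits 11001001 walk d0:H1→d1:-→d2:-→d3:-→d4:-→d5:-→d6:-→d7:-→d8:H4 -> H4
  add 0.0.0.0/0 -> H1 at depth 0
  lookup 184.0.3.185: bits 10111 walk d0:H1→d1:-→d2:-→d3:-→d4:-→d5:H1 -> H1
  lookup 130.7.105.206: bits 100000100000011101101001 walk d0:H1→d1:-→d2:-→d3:-→d4:H1→d5:-→d6:-→d7:-→d8:-→d9:-→d10:-→d11:-→d12:-→d13:-→d14:-→d15:-→d16:H1→d17:-→d18:-→d19:-→d20:H1→d21:H4→d22:-→d23:-→d24:H1 -> H1
  lookup 128.14.63.9: bits 100000 walk d0:H1→d1:-→d2:-→d3:-→d4:H1→d5:-→d6:- -> H1
  add 201.173.236.0/24 -> H0 at depth 24
  - 191.68.190.141/32 clear@32
  lookup 201.173.236.12: bits 110010011010110111101100 walk d0:H1→d1:-→d2:-→d3:-→d4:-→d5:-→d6:-→d7:-→d8:H4→d9:H0→d10:-→d11:-→d12:-→d13:-→d14:-→d15:-→d16:-→d17:-→d18:H4→d19:-→d20:H0→d21:-→d22:-→d23:-→d24:H0 -> H0

== LOOKUPS ==
["H1","H0","H0","H1","H2","H1","H1","H4","H1","H1","H1","H0"]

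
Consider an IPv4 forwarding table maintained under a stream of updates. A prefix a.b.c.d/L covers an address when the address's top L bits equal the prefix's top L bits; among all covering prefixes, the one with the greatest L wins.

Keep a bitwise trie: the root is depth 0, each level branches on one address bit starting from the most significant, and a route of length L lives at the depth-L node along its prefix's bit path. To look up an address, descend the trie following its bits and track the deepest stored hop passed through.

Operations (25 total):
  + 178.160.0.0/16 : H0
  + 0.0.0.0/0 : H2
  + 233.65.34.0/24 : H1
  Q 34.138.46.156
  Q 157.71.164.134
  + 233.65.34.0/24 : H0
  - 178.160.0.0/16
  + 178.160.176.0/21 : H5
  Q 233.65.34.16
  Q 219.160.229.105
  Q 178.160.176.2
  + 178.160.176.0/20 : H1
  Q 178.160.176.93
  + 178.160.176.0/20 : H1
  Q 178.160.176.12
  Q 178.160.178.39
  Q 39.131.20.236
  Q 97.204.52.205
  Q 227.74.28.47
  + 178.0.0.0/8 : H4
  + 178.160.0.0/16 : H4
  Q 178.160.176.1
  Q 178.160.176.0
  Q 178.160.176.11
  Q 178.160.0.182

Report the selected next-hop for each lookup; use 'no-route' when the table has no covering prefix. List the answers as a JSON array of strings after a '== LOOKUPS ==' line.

Apply in order:
  + 178.160.0.0/16 (H0) depth=16
  + 0.0.0.0/0 (H2) depth=0
  + 233.65.34.0/24 (H1) depth=24
  ? 34.138.46.156  path d0:H2  best=H2
  ? 157.71.164.134  path d0:H2→d1:-→d2:-  best=H2
  + 233.65.34.0/24 (H0) depth=24
  del 178.160.0.0/16 (clear depth 16)
  + 178.160.176.0/21 (H5) depth=21
  ? 233.65.34.16  path d0:H2→d1:-→d2:-→d3:-→d4:-→d5:-→d6:-→d7:-→d8:-→d9:-→d10:-→d11:-→d12:-→d13:-→d14:-→d15:-→d16:-→d17:-→d18:-→d19:-→d20:-→d21:-→d22:-→d23:-→d24:H0  best=H0
  ? 219.160.229.105  path d0:H2→d1:-→d2:-  best=H2
  ? 178.160.176.2  path d0:H2→d1:-→d2:-→d3:-→d4:-→d5:-→d6:-→d7:-→d8:-→d9:-→d10:-→d11:-→d12:-→d13:-→d14:-→d15:-→d16:-→d17:-→d18:-→d19:-→d20:-→d21:H5  best=H5
  + 178.160.176.0/20 (H1) depth=20
  ? 178.160.176.93  path d0:H2→d1:-→d2:-→d3:-→d4:-→d5:-→d6:-→d7:-→d8:-→d9:-→d10:-→d11:-→d12:-→d13:-→d14:-→d15:-→d16:-→d17:-→d18:-→d19:-→d20:H1→d21:H5  best=H5
  + 178.160.176.0/20 (H1) depth=20
  ? 178.160.176.12  path d0:H2→d1:-→d2:-→d3:-→d4:-→d5:-→d6:-→d7:-→d8:-→d9:-→d10:-→d11:-→d12:-→d13:-→d14:-→d15:-→d16:-→d17:-→d18:-→d19:-→d20:H1→d21:H5  best=H5
  ? 178.160.178.39  path d0:H2→d1:-→d2:-→d3:-→d4:-→d5:-→d6:-→d7:-→d8:-→d9:-→d10:-→d11:-→d12:-→d13:-→d14:-→d15:-→d16:-→d17:-→d18:-→d19:-→d20:H1→d21:H5  best=H5
  ? 39.131.20.236  path d0:H2  best=H2
  ? 97.204.52.205  path d0:H2  best=H2
  ? 227.74.28.47  path d0:H2→d1:-→d2:-→d3:-→d4:-  best=H2
  + 178.0.0.0/8 (H4) depth=8
  + 178.160.0.0/16 (H4) depth=16
  ? 178.160.176.1  path d0:H2→d1:-→d2:-→d3:-→d4:-→d5:-→d6:-→d7:-→d8:H4→d9:-→d10:-→d11:-→d12:-→d13:-→d14:-→d15:-→d16:H4→d17:-→d18:-→d19:-→d20:H1→d21:H5  best=H5
  ? 178.160.176.0  path d0:H2→d1:-→d2:-→d3:-→d4:-→d5:-→d6:-→d7:-→d8:H4→d9:-→d10:-→d11:-→d12:-→d13:-→d14:-→d15:-→d16:H4→d17:-→d18:-→d19:-→d20:H1→d21:H5  best=H5
  ? 178.160.176.11  path d0:H2→d1:-→d2:-→d3:-→d4:-→d5:-→d6:-→d7:-→d8:H4→d9:-→d10:-→d11:-→d12:-→d13:-→d14:-→d15:-→d16:H4→d17:-→d18:-→d19:-→d20:H1→d21:H5  best=H5
  ? 178.160.0.182  path d0:H2→d1:-→d2:-→d3:-→d4:-→d5:-→d6:-→d7:-→d8:H4→d9:-→d10:-→d11:-→d12:-→d13:-→d14:-→d15:-→d16:H4  best=H4

== LOOKUPS ==
["H2","H2","H0","H2","H5","H5","H5","H5","H2","H2","H2","H5","H5","H5","H4"]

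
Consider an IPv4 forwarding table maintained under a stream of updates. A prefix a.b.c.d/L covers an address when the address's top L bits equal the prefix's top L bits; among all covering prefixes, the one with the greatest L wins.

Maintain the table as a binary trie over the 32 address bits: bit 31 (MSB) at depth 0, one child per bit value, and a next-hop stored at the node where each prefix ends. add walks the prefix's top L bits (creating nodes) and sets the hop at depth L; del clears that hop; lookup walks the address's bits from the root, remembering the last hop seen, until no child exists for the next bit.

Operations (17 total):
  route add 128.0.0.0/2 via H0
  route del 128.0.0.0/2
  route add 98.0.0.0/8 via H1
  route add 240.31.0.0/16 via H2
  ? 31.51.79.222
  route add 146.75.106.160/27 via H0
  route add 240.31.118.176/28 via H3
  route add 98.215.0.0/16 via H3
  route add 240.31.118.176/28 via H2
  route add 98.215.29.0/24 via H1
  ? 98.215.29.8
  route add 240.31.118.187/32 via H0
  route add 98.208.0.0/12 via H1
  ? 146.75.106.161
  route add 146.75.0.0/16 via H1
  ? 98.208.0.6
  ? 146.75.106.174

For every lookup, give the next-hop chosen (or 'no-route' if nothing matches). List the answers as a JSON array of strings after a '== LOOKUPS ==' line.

Trace:
  add 128.0.0.0/2 -> H0 at depth 2
  - 128.0.0.0/2 clear@2
  add 98.0.0.0/8 -> H1 at depth 8
  add 240.31.0.0/16 -> H2 at depth 16
  lookup 31.51.79.222: bits 0 walk d0:-→d1:- -> no-route
  add 146.75.106.160/27 -> H0 at depth 27
  add 240.31.118.176/28 -> H3 at depth 28
  add 98.215.0.0/16 -> H3 at depth 16
  add 240.31.118.176/28 -> H2 at depth 28
  add 98.215.29.0/24 -> H1 at depth 24
  lookup 98.215.29.8: bits 011000101101011100011101 walk d0:-→d1:-→d2:-→d3:-→d4:-→d5:-→d6:-→d7:-→d8:H1→d9:-→d10:-→d11:-→d12:-→d13:-→d14:-→d15:-→d16:H3→d17:-→d18:-→d19:-→d20:-→d21:-→d22:-→d23:-→d24:H1 -> H1
  add 240.31.118.187/32 -> H0 at depth 32
  add 98.208.0.0/12 -> H1 at depth 12
  lookup 146.75.106.161: bits 100100100100101101101010101 walk d0:-→d1:-→d2:-→d3:-→d4:-→d5:-→d6:-→d7:-→d8:-→d9:-→d10:-→d11:-→d12:-→d13:-→d14:-→d15:-→d16:-→d17:-→d18:-→d19:-→d20:-→d21:-→d22:-→d23:-→d24:-→d25:-→d26:-→d27:H0 -> H0
  add 146.75.0.0/16 -> H1 at depth 16
  lookup 98.208.0.6: bits 0110001011010 walk d0:-→d1:-→d2:-→d3:-→d4:-→d5:-→d6:-→d7:-→d8:H1→d9:-→d10:-→d11:-→d12:H1→d13:- -> H1
  lookup 146.75.106.174: bits 100100100100101101101010101 walk d0:-→d1:-→d2:-→d3:-→d4:-→d5:-→d6:-→d7:-→d8:-→d9:-→d10:-→d11:-→d12:-→d13:-→d14:-→d15:-→d16:H1→d17:-→d18:-→d19:-→d20:-→d21:-→d22:-→d23:-→d24:-→d25:-→d26:-→d27:H0 -> H0

== LOOKUPS ==
["no-route","H1","H0","H1","H0"]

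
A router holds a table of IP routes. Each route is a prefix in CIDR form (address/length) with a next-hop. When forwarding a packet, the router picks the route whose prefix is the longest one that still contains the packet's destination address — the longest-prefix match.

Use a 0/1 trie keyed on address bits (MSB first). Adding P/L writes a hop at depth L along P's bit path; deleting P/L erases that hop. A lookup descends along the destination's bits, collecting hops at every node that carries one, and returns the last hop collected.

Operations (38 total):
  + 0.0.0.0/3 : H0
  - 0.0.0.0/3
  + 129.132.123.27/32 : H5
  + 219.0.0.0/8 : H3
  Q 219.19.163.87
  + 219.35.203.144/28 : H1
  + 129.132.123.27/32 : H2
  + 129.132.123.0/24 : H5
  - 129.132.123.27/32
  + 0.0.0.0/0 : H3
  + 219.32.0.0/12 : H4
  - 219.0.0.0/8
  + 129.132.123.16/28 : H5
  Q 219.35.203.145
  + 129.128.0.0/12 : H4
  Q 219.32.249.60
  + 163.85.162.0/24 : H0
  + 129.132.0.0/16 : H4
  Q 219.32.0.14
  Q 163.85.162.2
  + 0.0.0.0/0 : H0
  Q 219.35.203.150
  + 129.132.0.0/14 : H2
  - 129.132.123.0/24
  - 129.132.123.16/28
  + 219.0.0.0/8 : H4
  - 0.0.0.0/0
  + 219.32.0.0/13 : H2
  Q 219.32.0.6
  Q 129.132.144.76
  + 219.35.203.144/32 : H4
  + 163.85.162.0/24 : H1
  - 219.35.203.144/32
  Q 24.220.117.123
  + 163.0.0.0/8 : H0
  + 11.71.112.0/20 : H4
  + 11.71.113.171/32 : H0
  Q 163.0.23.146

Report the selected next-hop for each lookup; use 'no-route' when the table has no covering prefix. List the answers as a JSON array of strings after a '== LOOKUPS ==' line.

Apply in order:
  add 0.0.0.0/3 -> H0 at depth 3
  del 0.0.0.0/3 (clear depth 3)
  add 129.132.123.27/32 -> H5 at depth 32
  add 219.0.0.0/8 -> H3 at depth 8
  lookup 219.19.163.87: bits 11011011 walk d0:-→d1:-→d2:-→d3:-→d4:-→d5:-→d6:-→d7:-→d8:H3 -> H3
  add 219.35.203.144/28 -> H1 at depth 28
  add 129.132.123.27/32 -> H2 at depth 32
  add 129.132.123.0/24 -> H5 at depth 24
  del 129.132.123.27/32 (clear depth 32)
  add 0.0.0.0/0 -> H3 at depth 0
  add 219.32.0.0/12 -> H4 at depth 12
  del 219.0.0.0/8 (clear depth 8)
  add 129.132.123.16/28 -> H5 at depth 28
  lookup 219.35.203.145: bits 1101101100100011110010111001 walk d0:H3→d1:-→d2:-→d3:-→d4:-→d5:-→d6:-→d7:-→d8:-→d9:-→d10:-→d11:-→d12:H4→d13:-→d14:-→d15:-→d16:-→d17:-→d18:-→d19:-→d20:-→d21:-→d22:-→d23:-→d24:-→d25:-→d26:-→d27:-→d28:H1 -> H1
  add 129.128.0.0/12 -> H4 at depth 12
  lookup 219.32.249.60: bits 11011011001000 walk d0:H3→d1:-→d2:-→d3:-→d4:-→d5:-→d6:-→d7:-→d8:-→d9:-→d10:-→d11:-→d12:H4→d13:-→d14:- -> H4
  add 163.85.162.0/24 -> H0 at depth 24
  add 129.132.0.0/16 -> H4 at depth 16
  lookup 219.32.0.14: bits 11011011001000 walk d0:H3→d1:-→d2:-→d3:-→d4:-→d5:-→d6:-→d7:-→d8:-→d9:-→d10:-→d11:-→d12:H4→d13:-→d14:- -> H4
  lookup 163.85.162.2: bits 101000110101010110100010 walk d0:H3→d1:-→d2:-→d3:-→d4:-→d5:-→d6:-→d7:-→d8:-→d9:-→d10:-→d11:-→d12:-→d13:-→d14:-→d15:-→d16:-→d17:-→d18:-→d19:-→d20:-→d21:-→d22:-→d23:-→d24:H0 -> H0
  add 0.0.0.0/0 -> H0 at depth 0
  lookup 219.35.203.150: bits 1101101100100011110010111001 walk d0:H0→d1:-→d2:-→d3:-→d4:-→d5:-→d6:-→d7:-→d8:-→d9:-→d10:-→d11:-→d12:H4→d13:-→d14:-→d15:-→d16:-→d17:-→d18:-→d19:-→d20:-→d21:-→d22:-→d23:-→d24:-→d25:-→d26:-→d27:-→d28:H1 -> H1
  add 129.132.0.0/14 -> H2 at depth 14
  del 129.132.123.0/24 (clear depth 24)
  del 129.132.123.16/28 (clear depth 28)
  add 219.0.0.0/8 -> H4 at depth 8
  del 0.0.0.0/0 (clear depth 0)
  add 219.32.0.0/13 -> H2 at depth 13
  lookup 219.32.0.6: bits 11011011001000 walk d0:-→d1:-→d2:-→d3:-→d4:-→d5:-→d6:-→d7:-→d8:H4→d9:-→d10:-→d11:-→d12:H4→d13:H2→d14:- -> H2
  lookup 129.132.144.76: bits 1000000110000100 walk d0:-→d1:-→d2:-→d3:-→d4:-→d5:-→d6:-→d7:-→d8:-→d9:-→d10:-→d11:-→d12:H4→d13:-→d14:H2→d15:-→d16:H4 -> H4
  add 219.35.203.144/32 -> H4 at depth 32
  add 163.85.162.0/24 -> H1 at depth 24
  del 219.35.203.144/32 (clear depth 32)
  lookup 24.220.117.123: bits 000 walk d0:-→d1:-→d2:-→d3:- -> no-route
  add 163.0.0.0/8 -> H0 at depth 8
  add 11.71.112.0/20 -> H4 at depth 20
  add 11.71.113.171/32 -> H0 at depth 32
  lookup 163.0.23.146: bits 101000110 walk d0:-→d1:-→d2:-→d3:-→d4:-→d5:-→d6:-→d7:-→d8:H0→d9:- -> H0

== LOOKUPS ==
["H3","H1","H4","H4","H0","H1","H2","H4","no-route","H0"]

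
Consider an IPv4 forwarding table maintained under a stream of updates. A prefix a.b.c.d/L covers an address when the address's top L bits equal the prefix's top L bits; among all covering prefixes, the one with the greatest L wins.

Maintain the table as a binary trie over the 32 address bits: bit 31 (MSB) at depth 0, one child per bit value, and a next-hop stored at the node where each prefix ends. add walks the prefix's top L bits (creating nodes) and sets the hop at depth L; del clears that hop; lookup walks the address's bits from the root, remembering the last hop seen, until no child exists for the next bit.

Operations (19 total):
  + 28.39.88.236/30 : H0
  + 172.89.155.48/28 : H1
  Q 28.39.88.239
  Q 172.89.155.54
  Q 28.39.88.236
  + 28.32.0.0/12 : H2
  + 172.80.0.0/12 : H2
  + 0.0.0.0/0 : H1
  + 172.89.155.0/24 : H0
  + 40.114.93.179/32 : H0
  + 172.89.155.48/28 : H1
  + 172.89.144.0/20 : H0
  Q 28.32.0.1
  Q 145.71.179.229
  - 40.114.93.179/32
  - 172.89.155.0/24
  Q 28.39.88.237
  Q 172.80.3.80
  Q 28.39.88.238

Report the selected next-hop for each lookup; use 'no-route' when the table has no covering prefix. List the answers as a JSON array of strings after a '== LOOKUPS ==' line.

Trace:
  add 28.39.88.236/30 -> H0 at depth 30
  add 172.89.155.48/28 -> H1 at depth 28
  Q 28.39.88.239: descend 000111000010011101011000111011 ; hops seen [H0] ; pick H0
  Q 172.89.155.54: descend 1010110001011001100110110011 ; hops seen [H1] ; pick H1
  Q 28.39.88.236: descend 000111000010011101011000111011 ; hops seen [H0] ; pick H0
  add 28.32.0.0/12 -> H2 at depth 12
  add 172.80.0.0/12 -> H2 at depth 12
  add 0.0.0.0/0 -> H1 at depth 0
  add 172.89.155.0/24 -> H0 at depth 24
  add 40.114.93.179/32 -> H0 at depth 32
  add 172.89.155.48/28 -> H1 at depth 28
  add 172.89.144.0/20 -> H0 at depth 20
  Q 28.32.0.1: descend 0001110000100 ; hops seen [H1,H2] ; pick H2
  Q 145.71.179.229: descend 10 ; hops seen [H1] ; pick H1
  - 40.114.93.179/32 clear@32
  - 172.89.155.0/24 clear@24
  Q 28.39.88.237: descend 000111000010011101011000111011 ; hops seen [H1,H2,H0] ; pick H0
  Q 172.80.3.80: descend 101011000101 ; hops seen [H1,H2] ; pick H2
  Q 28.39.88.238: descend 000111000010011101011000111011 ; hops seen [H1,H2,H0] ; pick H0

== LOOKUPS ==
["H0","H1","H0","H2","H1","H0","H2","H0"]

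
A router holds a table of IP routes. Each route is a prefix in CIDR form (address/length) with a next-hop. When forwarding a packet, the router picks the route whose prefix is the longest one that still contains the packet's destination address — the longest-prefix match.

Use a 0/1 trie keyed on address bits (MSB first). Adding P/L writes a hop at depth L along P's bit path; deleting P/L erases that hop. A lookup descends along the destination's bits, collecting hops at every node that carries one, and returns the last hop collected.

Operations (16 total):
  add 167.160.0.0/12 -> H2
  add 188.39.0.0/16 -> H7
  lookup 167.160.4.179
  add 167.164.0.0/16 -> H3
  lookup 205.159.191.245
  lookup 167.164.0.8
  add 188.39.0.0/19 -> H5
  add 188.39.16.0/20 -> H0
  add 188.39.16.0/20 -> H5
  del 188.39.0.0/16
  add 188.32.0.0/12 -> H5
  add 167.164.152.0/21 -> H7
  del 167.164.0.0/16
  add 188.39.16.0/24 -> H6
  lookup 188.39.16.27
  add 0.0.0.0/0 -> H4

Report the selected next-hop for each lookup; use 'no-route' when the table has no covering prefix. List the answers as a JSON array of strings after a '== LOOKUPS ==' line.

Apply in order:
  add 167.160.0.0/12 -> H2 at depth 12
  add 188.39.0.0/16 -> H7 at depth 16
  ? 167.160.4.179  path d0:-→d1:-→d2:-→d3:-→d4:-→d5:-→d6:-→d7:-→d8:-→d9:-→d10:-→d11:-→d12:H2  best=H2
  add 167.164.0.0/16 -> H3 at depth 16
  ? 205.159.191.245  path d0:-→d1:-  best=no-route
  ? 167.164.0.8  path d0:-→d1:-→d2:-→d3:-→d4:-→d5:-→d6:-→d7:-→d8:-→d9:-→d10:-→d11:-→d12:H2→d13:-→d14:-→d15:-→d16:H3  best=H3
  add 188.39.0.0/19 -> H5 at depth 19
  add 188.39.16.0/20 -> H0 at depth 20
  add 188.39.16.0/20 -> H5 at depth 20
  del 188.39.0.0/16 (clear depth 16)
  add 188.32.0.0/12 -> H5 at depth 12
  add 167.164.152.0/21 -> H7 at depth 21
  del 167.164.0.0/16 (clear depth 16)
  add 188.39.16.0/24 -> H6 at depth 24
  ? 188.39.16.27  path d0:-→d1:-→d2:-→d3:-→d4:-→d5:-→d6:-→d7:-→d8:-→d9:-→d10:-→d11:-→d12:H5→d13:-→d14:-→d15:-→d16:-→d17:-→d18:-→d19:H5→d20:H5→d21:-→d22:-→d23:-→d24:H6  best=H6
  add 0.0.0.0/0 -> H4 at depth 0

== LOOKUPS ==
["H2","no-route","H3","H6"]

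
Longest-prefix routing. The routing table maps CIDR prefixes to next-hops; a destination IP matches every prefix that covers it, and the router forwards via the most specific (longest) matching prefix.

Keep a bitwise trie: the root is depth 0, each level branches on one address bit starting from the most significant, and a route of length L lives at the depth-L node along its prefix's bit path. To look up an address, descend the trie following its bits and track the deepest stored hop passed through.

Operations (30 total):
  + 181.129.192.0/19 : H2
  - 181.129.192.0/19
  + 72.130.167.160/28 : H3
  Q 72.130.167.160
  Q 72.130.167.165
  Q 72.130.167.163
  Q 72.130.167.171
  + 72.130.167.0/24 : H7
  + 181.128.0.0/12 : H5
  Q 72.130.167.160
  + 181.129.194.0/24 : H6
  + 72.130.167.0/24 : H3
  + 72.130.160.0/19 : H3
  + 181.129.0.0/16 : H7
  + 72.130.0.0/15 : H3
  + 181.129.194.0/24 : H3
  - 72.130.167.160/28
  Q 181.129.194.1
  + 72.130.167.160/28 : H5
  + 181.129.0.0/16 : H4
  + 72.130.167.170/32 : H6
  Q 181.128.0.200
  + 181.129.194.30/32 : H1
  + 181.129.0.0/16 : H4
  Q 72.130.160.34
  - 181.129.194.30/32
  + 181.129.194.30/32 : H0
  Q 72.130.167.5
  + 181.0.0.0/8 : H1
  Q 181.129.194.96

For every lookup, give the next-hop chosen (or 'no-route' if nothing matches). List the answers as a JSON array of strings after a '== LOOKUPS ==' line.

Apply in order:
  add 181.129.192.0/19 -> H2 at depth 19
  - 181.129.192.0/19 clear@19
  add 72.130.167.160/28 -> H3 at depth 28
  lookup 72.130.167.160: bits 0100100010000010101001111010 walk d0:-→d1:-→d2:-→d3:-→d4:-→d5:-→d6:-→d7:-→d8:-→d9:-→d10:-→d11:-→d12:-→d13:-→d14:-→d15:-→d16:-→d17:-→d18:-→d19:-→d20:-→d21:-→d22:-→d23:-→d24:-→d25:-→d26:-→d27:-→d28:H3 -> H3
  lookup 72.130.167.165: bits 0100100010000010101001111010 walk d0:-→d1:-→d2:-→d3:-→d4:-→d5:-→d6:-→d7:-→d8:-→d9:-→d10:-→d11:-→d12:-→d13:-→d14:-→d15:-→d16:-→d17:-→d18:-→d19:-→d20:-→d21:-→d22:-→d23:-→d24:-→d25:-→d26:-→d27:-→d28:H3 -> H3
  lookup 72.130.167.163: bits 0100100010000010101001111010 walk d0:-→d1:-→d2:-→d3:-→d4:-→d5:-→d6:-→d7:-→d8:-→d9:-→d10:-→d11:-→d12:-→d13:-→d14:-→d15:-→d16:-→d17:-→d18:-→d19:-→d20:-→d21:-→d22:-→d23:-→d24:-→d25:-→d26:-→d27:-→d28:H3 -> H3
  lookup 72.130.167.171: bits 0100100010000010101001111010 walk d0:-→d1:-→d2:-→d3:-→d4:-→d5:-→d6:-→d7:-→d8:-→d9:-→d10:-→d11:-→d12:-→d13:-→d14:-→d15:-→d16:-→d17:-→d18:-→d19:-→d20:-→d21:-→d22:-→d23:-→d24:-→d25:-→d26:-→d27:-→d28:H3 -> H3
  add 72.130.167.0/24 -> H7 at depth 24
  add 181.128.0.0/12 -> H5 at depth 12
  lookup 72.130.167.160: bits 0100100010000010101001111010 walk d0:-→d1:-→d2:-→d3:-→d4:-→d5:-→d6:-→d7:-→d8:-→d9:-→d10:-→d11:-→d12:-→d13:-→d14:-→d15:-→d16:-→d17:-→d18:-→d19:-→d20:-→d21:-→d22:-→d23:-→d24:H7→d25:-→d26:-→d27:-→d28:H3 -> H3
  add 181.129.194.0/24 -> H6 at depth 24
  add 72.130.167.0/24 -> H3 at depth 24
  add 72.130.160.0/19 -> H3 at depth 19
  add 181.129.0.0/16 -> H7 at depth 16
  add 72.130.0.0/15 -> H3 at depth 15
  add 181.129.194.0/24 -> H3 at depth 24
  - 72.130.167.160/28 clear@28
  lookup 181.129.194.1: bits 101101011000000111000010 walk d0:-→d1:-→d2:-→d3:-→d4:-→d5:-→d6:-→d7:-→d8:-→d9:-→d10:-→d11:-→d12:H5→d13:-→d14:-→d15:-→d16:H7→d17:-→d18:-→d19:-→d20:-→d21:-→d22:-→d23:-→d24:H3 -> H3
  add 72.130.167.160/28 -> H5 at depth 28
  add 181.129.0.0/16 -> H4 at depth 16
  add 72.130.167.170/32 -> H6 at depth 32
  lookup 181.128.0.200: bits 101101011000000 walk d0:-→d1:-→d2:-→d3:-→d4:-→d5:-→d6:-→d7:-→d8:-→d9:-→d10:-→d11:-→d12:H5→d13:-→d14:-→d15:- -> H5
  add 181.129.194.30/32 -> H1 at depth 32
  add 181.129.0.0/16 -> H4 at depth 16
  lookup 72.130.160.34: bits 010010001000001010100 walk d0:-→d1:-→d2:-→d3:-→d4:-→d5:-→d6:-→d7:-→d8:-→d9:-→d10:-→d11:-→d12:-→d13:-→d14:-→d15:H3→d16:-→d17:-→d18:-→d19:H3→d20:-→d21:- -> H3
  - 181.129.194.30/32 clear@32
  add 181.129.194.30/32 -> H0 at depth 32
  lookup 72.130.167.5: bits 010010001000001010100111 walk d0:-→d1:-→d2:-→d3:-→d4:-→d5:-→d6:-→d7:-→d8:-→d9:-→d10:-→d11:-→d12:-→d13:-→d14:-→d15:H3→d16:-→d17:-→d18:-→d19:H3→d20:-→d21:-→d22:-→d23:-→d24:H3 -> H3
  add 181.0.0.0/8 -> H1 at depth 8
  lookup 181.129.194.96: bits 1011010110000001110000100 walk d0:-→d1:-→d2:-→d3:-→d4:-→d5:-→d6:-→d7:-→d8:H1→d9:-→d10:-→d11:-→d12:H5→d13:-→d14:-→d15:-→d16:H4→d17:-→d18:-→d19:-→d20:-→d21:-→d22:-→d23:-→d24:H3→d25:- -> H3

== LOOKUPS ==
["H3","H3","H3","H3","H3","H3","H5","H3","H3","H3"]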